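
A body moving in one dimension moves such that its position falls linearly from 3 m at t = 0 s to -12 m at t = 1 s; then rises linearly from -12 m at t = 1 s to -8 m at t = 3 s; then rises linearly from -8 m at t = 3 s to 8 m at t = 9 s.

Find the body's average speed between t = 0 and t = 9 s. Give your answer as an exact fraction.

35/9 m/s

Average speed = (total path length)/(elapsed time); on a piecewise-linear x-t graph the path length is Σ|Δx|.
0–1 s: |Δx| = |-12 − 3| = 15 m
1–3 s: |Δx| = |-8 − -12| = 4 m
3–9 s: |Δx| = |8 − -8| = 16 m
Total path = 35 m; average speed = 35/9 = 35/9 m/s.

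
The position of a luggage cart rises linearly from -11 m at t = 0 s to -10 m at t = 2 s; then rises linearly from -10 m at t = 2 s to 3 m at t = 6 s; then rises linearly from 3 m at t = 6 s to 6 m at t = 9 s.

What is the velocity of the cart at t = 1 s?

Velocity is the slope of the x-t graph on 0–2 s: (-10 − -11)/(2 − 0) = 0.5 m/s.

0.5 m/s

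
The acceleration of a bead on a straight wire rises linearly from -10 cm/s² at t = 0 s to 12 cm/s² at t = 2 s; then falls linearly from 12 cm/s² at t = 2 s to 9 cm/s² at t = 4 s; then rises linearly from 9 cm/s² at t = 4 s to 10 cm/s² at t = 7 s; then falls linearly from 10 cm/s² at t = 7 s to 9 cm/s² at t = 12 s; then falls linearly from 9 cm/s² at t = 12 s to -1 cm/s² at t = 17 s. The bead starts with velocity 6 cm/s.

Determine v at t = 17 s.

Δv equals the area under the a-t graph; then v = v₀ + Δv.
0–2 s: ½(-10 + 12)(2) = 2 cm/s
2–4 s: ½(12 + 9)(2) = 21 cm/s
4–7 s: ½(9 + 10)(3) = 28.5 cm/s
7–12 s: ½(10 + 9)(5) = 47.5 cm/s
12–17 s: ½(9 + -1)(5) = 20 cm/s
Δv = 119 cm/s, so v(17) = 6 + (119) = 125 cm/s.

125 cm/s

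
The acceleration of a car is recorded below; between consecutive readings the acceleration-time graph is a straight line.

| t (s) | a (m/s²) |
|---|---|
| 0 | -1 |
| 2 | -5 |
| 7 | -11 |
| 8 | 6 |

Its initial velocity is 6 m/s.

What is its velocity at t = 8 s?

-42.5 m/s

Δv equals the area under the a-t graph; then v = v₀ + Δv.
0–2 s: ½(-1 + -5)(2) = -6 m/s
2–7 s: ½(-5 + -11)(5) = -40 m/s
7–8 s: ½(-11 + 6)(1) = -2.5 m/s
Δv = -48.5 m/s, so v(8) = 6 + (-48.5) = -42.5 m/s.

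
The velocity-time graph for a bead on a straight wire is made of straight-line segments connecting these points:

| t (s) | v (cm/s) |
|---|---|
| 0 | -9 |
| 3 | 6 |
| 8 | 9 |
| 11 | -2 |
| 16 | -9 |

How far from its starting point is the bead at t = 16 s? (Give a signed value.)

16 cm

Net displacement equals the area under the velocity-time graph (areas below the axis count negative).
0–3 s: ½(-9 + 6)(3) = -4.5 cm
3–8 s: ½(6 + 9)(5) = 37.5 cm
8–11 s: ½(9 + -2)(3) = 10.5 cm
11–16 s: ½(-2 + -9)(5) = -27.5 cm
Net displacement = 16 cm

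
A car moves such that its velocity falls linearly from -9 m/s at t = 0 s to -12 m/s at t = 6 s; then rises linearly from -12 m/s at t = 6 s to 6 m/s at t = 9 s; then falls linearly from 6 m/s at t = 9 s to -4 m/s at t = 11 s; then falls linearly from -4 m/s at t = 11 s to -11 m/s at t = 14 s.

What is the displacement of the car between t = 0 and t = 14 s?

Displacement is the signed area under the v-t curve.
0–6 s: ½(-9 + -12)(6) = -63 m
6–9 s: ½(-12 + 6)(3) = -9 m
9–11 s: ½(6 + -4)(2) = 2 m
11–14 s: ½(-4 + -11)(3) = -22.5 m
Net displacement = -92.5 m

-92.5 m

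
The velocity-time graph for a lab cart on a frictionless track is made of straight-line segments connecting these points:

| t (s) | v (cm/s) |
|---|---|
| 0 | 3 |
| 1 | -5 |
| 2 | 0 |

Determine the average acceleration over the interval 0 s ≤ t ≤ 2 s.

Average acceleration = Δv/Δt = (0 − 3)/(2 − 0) = -1.5 cm/s².

-1.5 cm/s²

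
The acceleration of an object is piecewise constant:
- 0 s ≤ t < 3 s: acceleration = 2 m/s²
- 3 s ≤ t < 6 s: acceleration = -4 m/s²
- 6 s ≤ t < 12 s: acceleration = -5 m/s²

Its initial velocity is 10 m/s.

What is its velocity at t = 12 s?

-26 m/s

Δv equals the area under the a-t graph; then v = v₀ + Δv.
0–3 s: 2 × 3 = 6 m/s
3–6 s: -4 × 3 = -12 m/s
6–12 s: -5 × 6 = -30 m/s
Δv = -36 m/s, so v(12) = 10 + (-36) = -26 m/s.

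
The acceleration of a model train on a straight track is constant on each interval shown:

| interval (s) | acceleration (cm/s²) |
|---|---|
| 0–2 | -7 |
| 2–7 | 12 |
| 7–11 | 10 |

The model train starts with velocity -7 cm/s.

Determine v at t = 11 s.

79 cm/s

Δv equals the area under the a-t graph; then v = v₀ + Δv.
0–2 s: -7 × 2 = -14 cm/s
2–7 s: 12 × 5 = 60 cm/s
7–11 s: 10 × 4 = 40 cm/s
Δv = 86 cm/s, so v(11) = -7 + (86) = 79 cm/s.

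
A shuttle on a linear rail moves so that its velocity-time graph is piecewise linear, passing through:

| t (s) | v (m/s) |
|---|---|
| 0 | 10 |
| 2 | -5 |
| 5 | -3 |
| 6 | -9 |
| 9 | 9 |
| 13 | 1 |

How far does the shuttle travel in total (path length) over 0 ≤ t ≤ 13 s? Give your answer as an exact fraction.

359/6 m

Total distance travelled is ∫|v| dt — sum the magnitudes of each area piece.
0–2 s: v = 0 at t = 4/3 s; triangle areas 20/3 + 5/3 = 25/3 m
2–5 s: |½(-5 + -3)(3)| = 12 m
5–6 s: |½(-3 + -9)(1)| = 6 m
6–9 s: v = 0 at t = 7.5 s; triangle areas 6.75 + 6.75 = 13.5 m
9–13 s: |½(9 + 1)(4)| = 20 m
Total distance = 359/6 m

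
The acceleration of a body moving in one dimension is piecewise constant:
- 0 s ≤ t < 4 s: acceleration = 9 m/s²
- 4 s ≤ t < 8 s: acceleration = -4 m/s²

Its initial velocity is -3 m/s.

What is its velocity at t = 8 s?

Δv equals the area under the a-t graph; then v = v₀ + Δv.
0–4 s: 9 × 4 = 36 m/s
4–8 s: -4 × 4 = -16 m/s
Δv = 20 m/s, so v(8) = -3 + (20) = 17 m/s.

17 m/s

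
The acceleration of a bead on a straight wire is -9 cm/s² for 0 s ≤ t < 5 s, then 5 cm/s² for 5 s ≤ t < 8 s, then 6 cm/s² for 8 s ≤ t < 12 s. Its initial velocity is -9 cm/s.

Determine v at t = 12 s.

Δv equals the area under the a-t graph; then v = v₀ + Δv.
0–5 s: -9 × 5 = -45 cm/s
5–8 s: 5 × 3 = 15 cm/s
8–12 s: 6 × 4 = 24 cm/s
Δv = -6 cm/s, so v(12) = -9 + (-6) = -15 cm/s.

-15 cm/s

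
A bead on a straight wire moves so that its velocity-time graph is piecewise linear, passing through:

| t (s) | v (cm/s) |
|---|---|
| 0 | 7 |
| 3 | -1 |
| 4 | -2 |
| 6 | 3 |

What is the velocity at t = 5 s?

0.5 cm/s

On 4–6 s the graph is linear from -2 to 3 cm/s: v(5) = -2 + (3 − -2)·(5 − 4)/(6 − 4) = 0.5 cm/s.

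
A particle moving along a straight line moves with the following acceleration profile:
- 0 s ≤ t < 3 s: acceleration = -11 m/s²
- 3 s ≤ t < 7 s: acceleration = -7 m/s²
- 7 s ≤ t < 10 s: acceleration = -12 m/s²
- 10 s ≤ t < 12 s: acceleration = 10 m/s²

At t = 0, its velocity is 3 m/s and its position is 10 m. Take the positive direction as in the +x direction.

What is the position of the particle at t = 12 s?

On each constant-a segment, Δv = aΔt and Δx = v₀Δt + ½aΔt²; chain segment to segment.
0–3 s: v starts 3 m/s; Δx = 3·3 + ½·-11·3² = -40.5 m; v ends -30 m/s.
3–7 s: v starts -30 m/s; Δx = -30·4 + ½·-7·4² = -176 m; v ends -58 m/s.
7–10 s: v starts -58 m/s; Δx = -58·3 + ½·-12·3² = -228 m; v ends -94 m/s.
10–12 s: v starts -94 m/s; Δx = -94·2 + ½·10·2² = -168 m; v ends -74 m/s.
x(12) = 10 + Σ Δx = -602.5 m.

-602.5 m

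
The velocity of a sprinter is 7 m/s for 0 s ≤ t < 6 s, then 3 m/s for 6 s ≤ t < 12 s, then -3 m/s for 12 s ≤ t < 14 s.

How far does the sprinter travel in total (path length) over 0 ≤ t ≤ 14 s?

Distance (not displacement) is the total path length: add the absolute areas under v-t.
0–6 s: |7| × 6 = 42 m
6–12 s: |3| × 6 = 18 m
12–14 s: |-3| × 2 = 6 m
Total distance = 66 m

66 m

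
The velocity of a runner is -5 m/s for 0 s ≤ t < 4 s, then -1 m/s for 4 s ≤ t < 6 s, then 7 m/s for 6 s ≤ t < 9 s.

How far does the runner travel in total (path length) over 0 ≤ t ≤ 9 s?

43 m

Total distance travelled is ∫|v| dt — sum the magnitudes of each area piece.
0–4 s: |-5| × 4 = 20 m
4–6 s: |-1| × 2 = 2 m
6–9 s: |7| × 3 = 21 m
Total distance = 43 m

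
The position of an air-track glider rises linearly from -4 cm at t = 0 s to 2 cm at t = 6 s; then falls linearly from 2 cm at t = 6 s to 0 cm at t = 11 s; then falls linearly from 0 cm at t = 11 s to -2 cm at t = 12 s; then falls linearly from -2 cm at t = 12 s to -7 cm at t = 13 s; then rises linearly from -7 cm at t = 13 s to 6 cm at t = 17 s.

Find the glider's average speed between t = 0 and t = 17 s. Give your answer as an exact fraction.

Average speed = (total path length)/(elapsed time); on a piecewise-linear x-t graph the path length is Σ|Δx|.
0–6 s: |Δx| = |2 − -4| = 6 cm
6–11 s: |Δx| = |0 − 2| = 2 cm
11–12 s: |Δx| = |-2 − 0| = 2 cm
12–13 s: |Δx| = |-7 − -2| = 5 cm
13–17 s: |Δx| = |6 − -7| = 13 cm
Total path = 28 cm; average speed = 28/17 = 28/17 cm/s.

28/17 cm/s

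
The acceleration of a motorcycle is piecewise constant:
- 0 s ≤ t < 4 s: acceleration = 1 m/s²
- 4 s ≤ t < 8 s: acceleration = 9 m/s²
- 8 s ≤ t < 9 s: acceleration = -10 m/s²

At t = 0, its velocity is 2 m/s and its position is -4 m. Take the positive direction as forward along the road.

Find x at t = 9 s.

On each constant-a segment, Δv = aΔt and Δx = v₀Δt + ½aΔt²; chain segment to segment.
0–4 s: v starts 2 m/s; Δx = 2·4 + ½·1·4² = 16 m; v ends 6 m/s.
4–8 s: v starts 6 m/s; Δx = 6·4 + ½·9·4² = 96 m; v ends 42 m/s.
8–9 s: v starts 42 m/s; Δx = 42·1 + ½·-10·1² = 37 m; v ends 32 m/s.
x(9) = -4 + Σ Δx = 145 m.

145 m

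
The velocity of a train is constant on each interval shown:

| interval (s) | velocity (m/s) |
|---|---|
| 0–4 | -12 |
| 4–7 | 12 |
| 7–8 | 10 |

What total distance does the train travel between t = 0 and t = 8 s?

Total distance travelled is ∫|v| dt — sum the magnitudes of each area piece.
0–4 s: |-12| × 4 = 48 m
4–7 s: |12| × 3 = 36 m
7–8 s: |10| × 1 = 10 m
Total distance = 94 m

94 m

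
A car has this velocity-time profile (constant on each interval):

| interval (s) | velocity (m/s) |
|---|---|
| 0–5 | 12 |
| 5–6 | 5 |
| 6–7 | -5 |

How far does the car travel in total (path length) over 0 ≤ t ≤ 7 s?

Total distance travelled is ∫|v| dt — sum the magnitudes of each area piece.
0–5 s: |12| × 5 = 60 m
5–6 s: |5| × 1 = 5 m
6–7 s: |-5| × 1 = 5 m
Total distance = 70 m

70 m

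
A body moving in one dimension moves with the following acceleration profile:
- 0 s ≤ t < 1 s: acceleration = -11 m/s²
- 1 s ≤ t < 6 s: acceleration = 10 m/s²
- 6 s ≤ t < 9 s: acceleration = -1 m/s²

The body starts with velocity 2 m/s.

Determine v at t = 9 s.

38 m/s

Δv equals the area under the a-t graph; then v = v₀ + Δv.
0–1 s: -11 × 1 = -11 m/s
1–6 s: 10 × 5 = 50 m/s
6–9 s: -1 × 3 = -3 m/s
Δv = 36 m/s, so v(9) = 2 + (36) = 38 m/s.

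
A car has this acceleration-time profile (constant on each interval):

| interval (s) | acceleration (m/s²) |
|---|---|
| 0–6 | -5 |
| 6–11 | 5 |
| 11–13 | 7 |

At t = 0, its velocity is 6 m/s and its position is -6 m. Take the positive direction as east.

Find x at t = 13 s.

On each constant-a segment, Δv = aΔt and Δx = v₀Δt + ½aΔt²; chain segment to segment.
0–6 s: v starts 6 m/s; Δx = 6·6 + ½·-5·6² = -54 m; v ends -24 m/s.
6–11 s: v starts -24 m/s; Δx = -24·5 + ½·5·5² = -57.5 m; v ends 1 m/s.
11–13 s: v starts 1 m/s; Δx = 1·2 + ½·7·2² = 16 m; v ends 15 m/s.
x(13) = -6 + Σ Δx = -101.5 m.

-101.5 m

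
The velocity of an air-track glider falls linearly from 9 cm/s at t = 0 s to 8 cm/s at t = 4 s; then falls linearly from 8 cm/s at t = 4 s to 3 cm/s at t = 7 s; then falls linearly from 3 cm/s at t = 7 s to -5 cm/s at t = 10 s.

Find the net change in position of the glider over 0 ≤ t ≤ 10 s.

47.5 cm

Displacement is the signed area under the v-t curve.
0–4 s: ½(9 + 8)(4) = 34 cm
4–7 s: ½(8 + 3)(3) = 16.5 cm
7–10 s: ½(3 + -5)(3) = -3 cm
Net displacement = 47.5 cm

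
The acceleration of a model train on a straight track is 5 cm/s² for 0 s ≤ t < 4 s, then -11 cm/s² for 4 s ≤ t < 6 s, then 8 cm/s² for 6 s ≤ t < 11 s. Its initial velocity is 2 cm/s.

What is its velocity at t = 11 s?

Δv equals the area under the a-t graph; then v = v₀ + Δv.
0–4 s: 5 × 4 = 20 cm/s
4–6 s: -11 × 2 = -22 cm/s
6–11 s: 8 × 5 = 40 cm/s
Δv = 38 cm/s, so v(11) = 2 + (38) = 40 cm/s.

40 cm/s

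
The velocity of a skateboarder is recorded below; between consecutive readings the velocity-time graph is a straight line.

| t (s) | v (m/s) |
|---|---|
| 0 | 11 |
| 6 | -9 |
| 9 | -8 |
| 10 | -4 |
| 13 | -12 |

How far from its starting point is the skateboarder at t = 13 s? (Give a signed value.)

-49.5 m

Displacement is the signed area under the v-t curve.
0–6 s: ½(11 + -9)(6) = 6 m
6–9 s: ½(-9 + -8)(3) = -25.5 m
9–10 s: ½(-8 + -4)(1) = -6 m
10–13 s: ½(-4 + -12)(3) = -24 m
Net displacement = -49.5 m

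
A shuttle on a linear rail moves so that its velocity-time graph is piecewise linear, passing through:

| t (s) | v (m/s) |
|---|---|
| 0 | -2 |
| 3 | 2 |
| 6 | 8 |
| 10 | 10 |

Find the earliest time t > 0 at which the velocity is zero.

v changes sign on 0–3 s (from -2 to 2); the graph is linear there, so v = 0 at t = 0 + (2)·(3 − 0)/(2 − -2) = 1.5 s.

t = 1.5 s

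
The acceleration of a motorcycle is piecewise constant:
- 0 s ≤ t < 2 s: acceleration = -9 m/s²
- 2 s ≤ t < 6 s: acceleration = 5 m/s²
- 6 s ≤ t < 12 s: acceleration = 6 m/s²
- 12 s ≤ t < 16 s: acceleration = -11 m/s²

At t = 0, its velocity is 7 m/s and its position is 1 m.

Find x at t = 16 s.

On each constant-a segment, Δv = aΔt and Δx = v₀Δt + ½aΔt²; chain segment to segment.
0–2 s: v starts 7 m/s; Δx = 7·2 + ½·-9·2² = -4 m; v ends -11 m/s.
2–6 s: v starts -11 m/s; Δx = -11·4 + ½·5·4² = -4 m; v ends 9 m/s.
6–12 s: v starts 9 m/s; Δx = 9·6 + ½·6·6² = 162 m; v ends 45 m/s.
12–16 s: v starts 45 m/s; Δx = 45·4 + ½·-11·4² = 92 m; v ends 1 m/s.
x(16) = 1 + Σ Δx = 247 m.

247 m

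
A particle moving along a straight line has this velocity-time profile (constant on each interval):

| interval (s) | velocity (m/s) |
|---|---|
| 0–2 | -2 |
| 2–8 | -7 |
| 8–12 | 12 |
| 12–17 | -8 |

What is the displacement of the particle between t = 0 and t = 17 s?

-38 m

Displacement is the signed area under the v-t curve.
0–2 s: -2 × 2 = -4 m
2–8 s: -7 × 6 = -42 m
8–12 s: 12 × 4 = 48 m
12–17 s: -8 × 5 = -40 m
Net displacement = -38 m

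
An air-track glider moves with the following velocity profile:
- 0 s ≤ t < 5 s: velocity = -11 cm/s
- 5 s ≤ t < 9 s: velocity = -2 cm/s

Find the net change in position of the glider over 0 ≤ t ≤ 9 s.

Net displacement equals the area under the velocity-time graph (areas below the axis count negative).
0–5 s: -11 × 5 = -55 cm
5–9 s: -2 × 4 = -8 cm
Net displacement = -63 cm

-63 cm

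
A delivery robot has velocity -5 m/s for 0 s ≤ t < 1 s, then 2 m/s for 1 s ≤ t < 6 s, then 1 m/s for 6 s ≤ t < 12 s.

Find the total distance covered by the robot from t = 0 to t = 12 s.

Total distance travelled is ∫|v| dt — sum the magnitudes of each area piece.
0–1 s: |-5| × 1 = 5 m
1–6 s: |2| × 5 = 10 m
6–12 s: |1| × 6 = 6 m
Total distance = 21 m

21 m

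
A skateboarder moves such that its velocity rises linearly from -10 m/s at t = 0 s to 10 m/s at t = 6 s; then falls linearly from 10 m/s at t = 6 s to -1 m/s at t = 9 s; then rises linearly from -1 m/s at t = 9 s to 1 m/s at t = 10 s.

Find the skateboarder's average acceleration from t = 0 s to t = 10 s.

Average acceleration = Δv/Δt = (1 − -10)/(10 − 0) = 1.1 m/s².

1.1 m/s²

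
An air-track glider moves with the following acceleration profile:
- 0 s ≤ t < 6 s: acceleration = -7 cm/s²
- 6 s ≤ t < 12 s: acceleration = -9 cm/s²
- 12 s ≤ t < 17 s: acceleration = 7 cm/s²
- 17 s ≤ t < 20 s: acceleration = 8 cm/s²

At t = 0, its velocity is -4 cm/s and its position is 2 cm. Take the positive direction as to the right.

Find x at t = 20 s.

On each constant-a segment, Δv = aΔt and Δx = v₀Δt + ½aΔt²; chain segment to segment.
0–6 s: v starts -4 cm/s; Δx = -4·6 + ½·-7·6² = -150 cm; v ends -46 cm/s.
6–12 s: v starts -46 cm/s; Δx = -46·6 + ½·-9·6² = -438 cm; v ends -100 cm/s.
12–17 s: v starts -100 cm/s; Δx = -100·5 + ½·7·5² = -412.5 cm; v ends -65 cm/s.
17–20 s: v starts -65 cm/s; Δx = -65·3 + ½·8·3² = -159 cm; v ends -41 cm/s.
x(20) = 2 + Σ Δx = -1157.5 cm.

-1157.5 cm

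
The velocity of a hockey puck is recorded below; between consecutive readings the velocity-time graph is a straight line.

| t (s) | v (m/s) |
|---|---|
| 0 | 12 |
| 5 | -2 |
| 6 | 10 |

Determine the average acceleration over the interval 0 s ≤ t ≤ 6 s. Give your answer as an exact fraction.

-1/3 m/s²

Average acceleration = Δv/Δt = (10 − 12)/(6 − 0) = -1/3 m/s².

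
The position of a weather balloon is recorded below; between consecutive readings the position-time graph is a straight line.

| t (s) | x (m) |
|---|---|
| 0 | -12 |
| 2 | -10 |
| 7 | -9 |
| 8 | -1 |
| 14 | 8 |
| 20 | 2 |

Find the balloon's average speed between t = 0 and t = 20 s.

1.3 m/s

Average speed = (total path length)/(elapsed time); on a piecewise-linear x-t graph the path length is Σ|Δx|.
0–2 s: |Δx| = |-10 − -12| = 2 m
2–7 s: |Δx| = |-9 − -10| = 1 m
7–8 s: |Δx| = |-1 − -9| = 8 m
8–14 s: |Δx| = |8 − -1| = 9 m
14–20 s: |Δx| = |2 − 8| = 6 m
Total path = 26 m; average speed = 26/20 = 1.3 m/s.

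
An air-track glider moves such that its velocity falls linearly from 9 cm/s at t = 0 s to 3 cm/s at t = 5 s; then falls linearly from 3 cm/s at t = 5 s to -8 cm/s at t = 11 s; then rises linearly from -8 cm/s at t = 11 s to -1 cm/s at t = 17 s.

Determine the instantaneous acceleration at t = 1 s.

Acceleration is the slope of the v-t graph on 0–5 s: (3 − 9)/(5 − 0) = -1.2 cm/s².

-1.2 cm/s²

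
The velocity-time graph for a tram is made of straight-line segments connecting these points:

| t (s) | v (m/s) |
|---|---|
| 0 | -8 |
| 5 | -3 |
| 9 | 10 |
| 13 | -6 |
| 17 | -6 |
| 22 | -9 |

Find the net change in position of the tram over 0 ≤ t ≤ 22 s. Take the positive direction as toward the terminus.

Net displacement equals the area under the velocity-time graph (areas below the axis count negative).
0–5 s: ½(-8 + -3)(5) = -27.5 m
5–9 s: ½(-3 + 10)(4) = 14 m
9–13 s: ½(10 + -6)(4) = 8 m
13–17 s: -6 × 4 = -24 m
17–22 s: ½(-6 + -9)(5) = -37.5 m
Net displacement = -67 m

-67 m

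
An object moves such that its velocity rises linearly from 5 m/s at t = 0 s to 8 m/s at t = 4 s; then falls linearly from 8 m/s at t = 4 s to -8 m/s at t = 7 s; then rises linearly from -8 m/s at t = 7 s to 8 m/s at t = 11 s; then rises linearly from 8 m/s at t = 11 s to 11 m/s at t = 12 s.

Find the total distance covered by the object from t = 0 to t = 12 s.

63.5 m

Distance (not displacement) is the total path length: add the absolute areas under v-t.
0–4 s: |½(5 + 8)(4)| = 26 m
4–7 s: v = 0 at t = 5.5 s; triangle areas 6 + 6 = 12 m
7–11 s: v = 0 at t = 9 s; triangle areas 8 + 8 = 16 m
11–12 s: |½(8 + 11)(1)| = 9.5 m
Total distance = 63.5 m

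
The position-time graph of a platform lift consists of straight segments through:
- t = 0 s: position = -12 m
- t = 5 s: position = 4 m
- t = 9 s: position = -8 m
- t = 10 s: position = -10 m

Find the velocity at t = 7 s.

Velocity is the slope of the x-t graph on 5–9 s: (-8 − 4)/(9 − 5) = -3 m/s.

-3 m/s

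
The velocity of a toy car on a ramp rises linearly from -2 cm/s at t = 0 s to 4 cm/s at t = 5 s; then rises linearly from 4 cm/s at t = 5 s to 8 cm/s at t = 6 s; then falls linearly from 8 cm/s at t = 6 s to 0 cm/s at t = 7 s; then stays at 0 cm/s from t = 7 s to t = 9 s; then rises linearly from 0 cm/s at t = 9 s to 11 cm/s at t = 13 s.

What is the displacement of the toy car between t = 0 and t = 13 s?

Net displacement equals the area under the velocity-time graph (areas below the axis count negative).
0–5 s: ½(-2 + 4)(5) = 5 cm
5–6 s: ½(4 + 8)(1) = 6 cm
6–7 s: ½(8 + 0)(1) = 4 cm
7–9 s: 0 × 2 = 0 cm
9–13 s: ½(0 + 11)(4) = 22 cm
Net displacement = 37 cm

37 cm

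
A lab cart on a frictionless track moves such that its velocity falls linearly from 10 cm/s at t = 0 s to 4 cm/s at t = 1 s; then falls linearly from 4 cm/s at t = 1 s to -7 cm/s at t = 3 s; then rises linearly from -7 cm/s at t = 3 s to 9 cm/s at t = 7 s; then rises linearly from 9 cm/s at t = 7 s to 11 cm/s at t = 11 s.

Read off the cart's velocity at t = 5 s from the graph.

On 3–7 s the graph is linear from -7 to 9 cm/s: v(5) = -7 + (9 − -7)·(5 − 3)/(7 − 3) = 1 cm/s.

1 cm/s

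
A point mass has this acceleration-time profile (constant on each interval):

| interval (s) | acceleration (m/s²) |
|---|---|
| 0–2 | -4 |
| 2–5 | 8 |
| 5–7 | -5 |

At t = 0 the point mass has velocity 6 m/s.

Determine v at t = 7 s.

Δv equals the area under the a-t graph; then v = v₀ + Δv.
0–2 s: -4 × 2 = -8 m/s
2–5 s: 8 × 3 = 24 m/s
5–7 s: -5 × 2 = -10 m/s
Δv = 6 m/s, so v(7) = 6 + (6) = 12 m/s.

12 m/s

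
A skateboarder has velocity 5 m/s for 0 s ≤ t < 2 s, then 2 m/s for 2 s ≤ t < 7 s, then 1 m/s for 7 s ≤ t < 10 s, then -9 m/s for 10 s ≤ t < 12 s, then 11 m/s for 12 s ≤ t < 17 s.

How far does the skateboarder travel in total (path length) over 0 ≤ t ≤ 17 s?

96 m

Distance (not displacement) is the total path length: add the absolute areas under v-t.
0–2 s: |5| × 2 = 10 m
2–7 s: |2| × 5 = 10 m
7–10 s: |1| × 3 = 3 m
10–12 s: |-9| × 2 = 18 m
12–17 s: |11| × 5 = 55 m
Total distance = 96 m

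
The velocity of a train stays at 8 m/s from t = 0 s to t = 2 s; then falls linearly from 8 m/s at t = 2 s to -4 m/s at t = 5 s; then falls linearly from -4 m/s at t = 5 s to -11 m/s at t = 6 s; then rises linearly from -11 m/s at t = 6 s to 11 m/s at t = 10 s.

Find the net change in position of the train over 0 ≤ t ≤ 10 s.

Net displacement equals the area under the velocity-time graph (areas below the axis count negative).
0–2 s: 8 × 2 = 16 m
2–5 s: ½(8 + -4)(3) = 6 m
5–6 s: ½(-4 + -11)(1) = -7.5 m
6–10 s: ½(-11 + 11)(4) = 0 m
Net displacement = 14.5 m

14.5 m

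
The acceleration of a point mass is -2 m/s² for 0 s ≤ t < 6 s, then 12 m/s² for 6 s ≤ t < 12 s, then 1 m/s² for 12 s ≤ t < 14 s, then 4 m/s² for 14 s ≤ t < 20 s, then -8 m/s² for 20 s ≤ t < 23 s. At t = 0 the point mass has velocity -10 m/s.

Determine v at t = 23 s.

Δv equals the area under the a-t graph; then v = v₀ + Δv.
0–6 s: -2 × 6 = -12 m/s
6–12 s: 12 × 6 = 72 m/s
12–14 s: 1 × 2 = 2 m/s
14–20 s: 4 × 6 = 24 m/s
20–23 s: -8 × 3 = -24 m/s
Δv = 62 m/s, so v(23) = -10 + (62) = 52 m/s.

52 m/s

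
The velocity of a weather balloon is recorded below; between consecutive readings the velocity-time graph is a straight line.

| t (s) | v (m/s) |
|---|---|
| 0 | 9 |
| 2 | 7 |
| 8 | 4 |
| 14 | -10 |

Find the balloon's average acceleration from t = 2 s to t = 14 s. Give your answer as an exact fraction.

-17/12 m/s²

Average acceleration = Δv/Δt = (-10 − 7)/(14 − 2) = -17/12 m/s².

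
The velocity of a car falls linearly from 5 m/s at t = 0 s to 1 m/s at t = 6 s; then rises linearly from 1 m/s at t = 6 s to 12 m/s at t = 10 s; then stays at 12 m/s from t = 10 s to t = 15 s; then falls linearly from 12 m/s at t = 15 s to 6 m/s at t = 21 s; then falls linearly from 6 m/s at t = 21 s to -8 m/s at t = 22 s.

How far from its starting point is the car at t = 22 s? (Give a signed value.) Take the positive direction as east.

Displacement is the signed area under the v-t curve.
0–6 s: ½(5 + 1)(6) = 18 m
6–10 s: ½(1 + 12)(4) = 26 m
10–15 s: 12 × 5 = 60 m
15–21 s: ½(12 + 6)(6) = 54 m
21–22 s: ½(6 + -8)(1) = -1 m
Net displacement = 157 m

157 m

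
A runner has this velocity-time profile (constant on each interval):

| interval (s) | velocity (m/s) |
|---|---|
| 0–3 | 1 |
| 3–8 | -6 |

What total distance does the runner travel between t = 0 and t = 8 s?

Distance (not displacement) is the total path length: add the absolute areas under v-t.
0–3 s: |1| × 3 = 3 m
3–8 s: |-6| × 5 = 30 m
Total distance = 33 m

33 m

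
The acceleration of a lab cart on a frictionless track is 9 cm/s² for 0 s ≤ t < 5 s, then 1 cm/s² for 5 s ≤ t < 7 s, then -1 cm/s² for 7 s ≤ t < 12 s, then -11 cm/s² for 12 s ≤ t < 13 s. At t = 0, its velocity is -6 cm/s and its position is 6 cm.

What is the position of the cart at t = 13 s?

391.5 cm

On each constant-a segment, Δv = aΔt and Δx = v₀Δt + ½aΔt²; chain segment to segment.
0–5 s: v starts -6 cm/s; Δx = -6·5 + ½·9·5² = 82.5 cm; v ends 39 cm/s.
5–7 s: v starts 39 cm/s; Δx = 39·2 + ½·1·2² = 80 cm; v ends 41 cm/s.
7–12 s: v starts 41 cm/s; Δx = 41·5 + ½·-1·5² = 192.5 cm; v ends 36 cm/s.
12–13 s: v starts 36 cm/s; Δx = 36·1 + ½·-11·1² = 30.5 cm; v ends 25 cm/s.
x(13) = 6 + Σ Δx = 391.5 cm.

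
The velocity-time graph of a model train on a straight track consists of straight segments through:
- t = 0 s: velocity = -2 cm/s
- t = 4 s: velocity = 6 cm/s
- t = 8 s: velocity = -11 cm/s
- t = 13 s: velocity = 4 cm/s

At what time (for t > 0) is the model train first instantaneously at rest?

v changes sign on 0–4 s (from -2 to 6); the graph is linear there, so v = 0 at t = 0 + (2)·(4 − 0)/(6 − -2) = 1 s.

t = 1 s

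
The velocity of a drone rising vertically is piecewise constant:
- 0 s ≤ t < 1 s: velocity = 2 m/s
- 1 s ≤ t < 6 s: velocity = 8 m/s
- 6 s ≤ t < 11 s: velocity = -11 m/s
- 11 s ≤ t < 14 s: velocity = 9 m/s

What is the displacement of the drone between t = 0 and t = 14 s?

Net displacement equals the area under the velocity-time graph (areas below the axis count negative).
0–1 s: 2 × 1 = 2 m
1–6 s: 8 × 5 = 40 m
6–11 s: -11 × 5 = -55 m
11–14 s: 9 × 3 = 27 m
Net displacement = 14 m

14 m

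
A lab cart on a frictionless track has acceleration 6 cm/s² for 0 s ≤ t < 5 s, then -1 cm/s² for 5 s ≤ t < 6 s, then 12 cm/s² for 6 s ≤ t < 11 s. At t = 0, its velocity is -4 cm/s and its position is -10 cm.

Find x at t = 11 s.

On each constant-a segment, Δv = aΔt and Δx = v₀Δt + ½aΔt²; chain segment to segment.
0–5 s: v starts -4 cm/s; Δx = -4·5 + ½·6·5² = 55 cm; v ends 26 cm/s.
5–6 s: v starts 26 cm/s; Δx = 26·1 + ½·-1·1² = 25.5 cm; v ends 25 cm/s.
6–11 s: v starts 25 cm/s; Δx = 25·5 + ½·12·5² = 275 cm; v ends 85 cm/s.
x(11) = -10 + Σ Δx = 345.5 cm.

345.5 cm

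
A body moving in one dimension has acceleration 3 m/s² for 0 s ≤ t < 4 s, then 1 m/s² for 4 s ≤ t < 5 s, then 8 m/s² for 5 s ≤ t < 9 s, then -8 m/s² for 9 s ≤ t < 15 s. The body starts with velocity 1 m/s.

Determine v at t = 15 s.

-2 m/s

Δv equals the area under the a-t graph; then v = v₀ + Δv.
0–4 s: 3 × 4 = 12 m/s
4–5 s: 1 × 1 = 1 m/s
5–9 s: 8 × 4 = 32 m/s
9–15 s: -8 × 6 = -48 m/s
Δv = -3 m/s, so v(15) = 1 + (-3) = -2 m/s.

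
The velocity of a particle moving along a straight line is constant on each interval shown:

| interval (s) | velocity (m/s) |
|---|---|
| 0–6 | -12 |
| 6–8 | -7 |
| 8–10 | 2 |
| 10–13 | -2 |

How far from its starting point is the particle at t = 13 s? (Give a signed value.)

-88 m

Displacement is the signed area under the v-t curve.
0–6 s: -12 × 6 = -72 m
6–8 s: -7 × 2 = -14 m
8–10 s: 2 × 2 = 4 m
10–13 s: -2 × 3 = -6 m
Net displacement = -88 m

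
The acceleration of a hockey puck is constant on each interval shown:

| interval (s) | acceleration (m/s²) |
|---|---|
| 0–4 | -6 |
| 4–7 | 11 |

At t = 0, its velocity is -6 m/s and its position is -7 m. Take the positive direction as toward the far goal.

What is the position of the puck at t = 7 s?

On each constant-a segment, Δv = aΔt and Δx = v₀Δt + ½aΔt²; chain segment to segment.
0–4 s: v starts -6 m/s; Δx = -6·4 + ½·-6·4² = -72 m; v ends -30 m/s.
4–7 s: v starts -30 m/s; Δx = -30·3 + ½·11·3² = -40.5 m; v ends 3 m/s.
x(7) = -7 + Σ Δx = -119.5 m.

-119.5 m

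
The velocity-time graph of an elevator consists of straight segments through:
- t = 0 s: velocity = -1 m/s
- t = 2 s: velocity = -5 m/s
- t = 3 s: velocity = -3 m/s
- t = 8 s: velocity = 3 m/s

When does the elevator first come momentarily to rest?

v changes sign on 3–8 s (from -3 to 3); the graph is linear there, so v = 0 at t = 3 + (3)·(8 − 3)/(3 − -3) = 5.5 s.

t = 5.5 s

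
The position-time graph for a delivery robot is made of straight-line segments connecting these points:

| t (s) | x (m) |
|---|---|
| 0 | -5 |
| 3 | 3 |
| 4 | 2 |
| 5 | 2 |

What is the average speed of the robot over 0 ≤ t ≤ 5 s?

1.8 m/s

Average speed = (total path length)/(elapsed time); on a piecewise-linear x-t graph the path length is Σ|Δx|.
0–3 s: |Δx| = |3 − -5| = 8 m
3–4 s: |Δx| = |2 − 3| = 1 m
4–5 s: |Δx| = |2 − 2| = 0 m
Total path = 9 m; average speed = 9/5 = 1.8 m/s.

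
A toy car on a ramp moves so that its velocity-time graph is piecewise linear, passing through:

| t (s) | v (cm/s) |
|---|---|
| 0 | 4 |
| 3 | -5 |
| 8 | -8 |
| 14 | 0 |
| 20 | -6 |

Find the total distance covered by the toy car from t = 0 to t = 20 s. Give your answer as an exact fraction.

Total distance travelled is ∫|v| dt — sum the magnitudes of each area piece.
0–3 s: v = 0 at t = 4/3 s; triangle areas 8/3 + 25/6 = 41/6 cm
3–8 s: |½(-5 + -8)(5)| = 32.5 cm
8–14 s: |½(-8 + 0)(6)| = 24 cm
14–20 s: |½(0 + -6)(6)| = 18 cm
Total distance = 244/3 cm

244/3 cm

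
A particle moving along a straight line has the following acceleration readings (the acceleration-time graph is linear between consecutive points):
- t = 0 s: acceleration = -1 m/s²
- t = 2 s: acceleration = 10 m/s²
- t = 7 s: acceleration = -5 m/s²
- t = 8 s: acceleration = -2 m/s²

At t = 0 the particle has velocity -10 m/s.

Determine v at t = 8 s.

Δv equals the area under the a-t graph; then v = v₀ + Δv.
0–2 s: ½(-1 + 10)(2) = 9 m/s
2–7 s: ½(10 + -5)(5) = 12.5 m/s
7–8 s: ½(-5 + -2)(1) = -3.5 m/s
Δv = 18 m/s, so v(8) = -10 + (18) = 8 m/s.

8 m/s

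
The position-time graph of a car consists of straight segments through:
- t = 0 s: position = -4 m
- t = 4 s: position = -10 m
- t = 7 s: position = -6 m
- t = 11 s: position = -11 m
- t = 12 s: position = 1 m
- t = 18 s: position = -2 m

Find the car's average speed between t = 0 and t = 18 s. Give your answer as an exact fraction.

Average speed = (total path length)/(elapsed time); on a piecewise-linear x-t graph the path length is Σ|Δx|.
0–4 s: |Δx| = |-10 − -4| = 6 m
4–7 s: |Δx| = |-6 − -10| = 4 m
7–11 s: |Δx| = |-11 − -6| = 5 m
11–12 s: |Δx| = |1 − -11| = 12 m
12–18 s: |Δx| = |-2 − 1| = 3 m
Total path = 30 m; average speed = 30/18 = 5/3 m/s.

5/3 m/s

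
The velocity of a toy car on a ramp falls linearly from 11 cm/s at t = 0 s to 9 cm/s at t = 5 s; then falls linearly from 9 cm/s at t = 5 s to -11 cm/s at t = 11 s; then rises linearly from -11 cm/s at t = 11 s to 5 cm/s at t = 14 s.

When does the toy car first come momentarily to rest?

t = 7.7 s

v changes sign on 5–11 s (from 9 to -11); the graph is linear there, so v = 0 at t = 5 + (-9)·(11 − 5)/(-11 − 9) = 7.7 s.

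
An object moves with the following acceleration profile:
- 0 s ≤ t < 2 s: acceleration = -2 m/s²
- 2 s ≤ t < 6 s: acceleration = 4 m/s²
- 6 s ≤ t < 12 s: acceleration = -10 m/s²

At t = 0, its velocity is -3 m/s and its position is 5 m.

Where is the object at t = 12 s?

On each constant-a segment, Δv = aΔt and Δx = v₀Δt + ½aΔt²; chain segment to segment.
0–2 s: v starts -3 m/s; Δx = -3·2 + ½·-2·2² = -10 m; v ends -7 m/s.
2–6 s: v starts -7 m/s; Δx = -7·4 + ½·4·4² = 4 m; v ends 9 m/s.
6–12 s: v starts 9 m/s; Δx = 9·6 + ½·-10·6² = -126 m; v ends -51 m/s.
x(12) = 5 + Σ Δx = -127 m.

-127 m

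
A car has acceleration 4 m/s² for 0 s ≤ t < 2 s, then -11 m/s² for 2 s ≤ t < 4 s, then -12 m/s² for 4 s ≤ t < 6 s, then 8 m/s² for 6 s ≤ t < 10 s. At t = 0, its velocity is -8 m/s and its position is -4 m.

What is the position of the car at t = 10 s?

-222 m

On each constant-a segment, Δv = aΔt and Δx = v₀Δt + ½aΔt²; chain segment to segment.
0–2 s: v starts -8 m/s; Δx = -8·2 + ½·4·2² = -8 m; v ends 0 m/s.
2–4 s: v starts 0 m/s; Δx = 0·2 + ½·-11·2² = -22 m; v ends -22 m/s.
4–6 s: v starts -22 m/s; Δx = -22·2 + ½·-12·2² = -68 m; v ends -46 m/s.
6–10 s: v starts -46 m/s; Δx = -46·4 + ½·8·4² = -120 m; v ends -14 m/s.
x(10) = -4 + Σ Δx = -222 m.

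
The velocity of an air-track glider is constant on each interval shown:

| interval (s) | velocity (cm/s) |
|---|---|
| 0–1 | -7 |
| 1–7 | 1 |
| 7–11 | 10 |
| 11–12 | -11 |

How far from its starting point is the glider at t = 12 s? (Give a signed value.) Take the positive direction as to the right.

Net displacement equals the area under the velocity-time graph (areas below the axis count negative).
0–1 s: -7 × 1 = -7 cm
1–7 s: 1 × 6 = 6 cm
7–11 s: 10 × 4 = 40 cm
11–12 s: -11 × 1 = -11 cm
Net displacement = 28 cm

28 cm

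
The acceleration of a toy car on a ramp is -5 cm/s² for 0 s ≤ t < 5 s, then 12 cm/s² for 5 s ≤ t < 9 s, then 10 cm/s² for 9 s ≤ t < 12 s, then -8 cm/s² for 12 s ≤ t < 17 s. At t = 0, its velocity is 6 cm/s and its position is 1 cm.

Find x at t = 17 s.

315.5 cm

On each constant-a segment, Δv = aΔt and Δx = v₀Δt + ½aΔt²; chain segment to segment.
0–5 s: v starts 6 cm/s; Δx = 6·5 + ½·-5·5² = -32.5 cm; v ends -19 cm/s.
5–9 s: v starts -19 cm/s; Δx = -19·4 + ½·12·4² = 20 cm; v ends 29 cm/s.
9–12 s: v starts 29 cm/s; Δx = 29·3 + ½·10·3² = 132 cm; v ends 59 cm/s.
12–17 s: v starts 59 cm/s; Δx = 59·5 + ½·-8·5² = 195 cm; v ends 19 cm/s.
x(17) = 1 + Σ Δx = 315.5 cm.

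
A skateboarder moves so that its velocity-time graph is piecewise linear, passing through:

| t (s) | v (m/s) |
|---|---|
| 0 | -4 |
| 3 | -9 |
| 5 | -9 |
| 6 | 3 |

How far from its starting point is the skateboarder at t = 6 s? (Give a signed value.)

Displacement is the signed area under the v-t curve.
0–3 s: ½(-4 + -9)(3) = -19.5 m
3–5 s: -9 × 2 = -18 m
5–6 s: ½(-9 + 3)(1) = -3 m
Net displacement = -40.5 m

-40.5 m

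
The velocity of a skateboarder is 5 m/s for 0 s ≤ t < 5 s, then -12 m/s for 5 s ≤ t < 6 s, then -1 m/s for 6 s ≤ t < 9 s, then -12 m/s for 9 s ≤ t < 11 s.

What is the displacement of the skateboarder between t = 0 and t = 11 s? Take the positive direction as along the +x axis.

-14 m

Net displacement equals the area under the velocity-time graph (areas below the axis count negative).
0–5 s: 5 × 5 = 25 m
5–6 s: -12 × 1 = -12 m
6–9 s: -1 × 3 = -3 m
9–11 s: -12 × 2 = -24 m
Net displacement = -14 m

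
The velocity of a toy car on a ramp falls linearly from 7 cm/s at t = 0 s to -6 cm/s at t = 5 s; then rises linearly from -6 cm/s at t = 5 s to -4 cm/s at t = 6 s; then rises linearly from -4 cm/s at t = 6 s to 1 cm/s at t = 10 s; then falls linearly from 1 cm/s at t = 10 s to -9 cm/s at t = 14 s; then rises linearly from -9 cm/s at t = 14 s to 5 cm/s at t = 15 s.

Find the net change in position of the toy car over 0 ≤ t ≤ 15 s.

Net displacement equals the area under the velocity-time graph (areas below the axis count negative).
0–5 s: ½(7 + -6)(5) = 2.5 cm
5–6 s: ½(-6 + -4)(1) = -5 cm
6–10 s: ½(-4 + 1)(4) = -6 cm
10–14 s: ½(1 + -9)(4) = -16 cm
14–15 s: ½(-9 + 5)(1) = -2 cm
Net displacement = -26.5 cm

-26.5 cm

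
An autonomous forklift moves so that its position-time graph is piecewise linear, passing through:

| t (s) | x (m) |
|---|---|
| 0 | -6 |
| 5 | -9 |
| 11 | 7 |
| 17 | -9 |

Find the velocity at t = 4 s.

-0.6 m/s

Velocity is the slope of the x-t graph on 0–5 s: (-9 − -6)/(5 − 0) = -0.6 m/s.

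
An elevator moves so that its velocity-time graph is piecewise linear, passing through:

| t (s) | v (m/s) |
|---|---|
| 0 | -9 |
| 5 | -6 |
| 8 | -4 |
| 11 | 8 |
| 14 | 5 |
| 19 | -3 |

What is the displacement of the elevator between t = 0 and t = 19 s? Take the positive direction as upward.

Displacement is the signed area under the v-t curve.
0–5 s: ½(-9 + -6)(5) = -37.5 m
5–8 s: ½(-6 + -4)(3) = -15 m
8–11 s: ½(-4 + 8)(3) = 6 m
11–14 s: ½(8 + 5)(3) = 19.5 m
14–19 s: ½(5 + -3)(5) = 5 m
Net displacement = -22 m

-22 m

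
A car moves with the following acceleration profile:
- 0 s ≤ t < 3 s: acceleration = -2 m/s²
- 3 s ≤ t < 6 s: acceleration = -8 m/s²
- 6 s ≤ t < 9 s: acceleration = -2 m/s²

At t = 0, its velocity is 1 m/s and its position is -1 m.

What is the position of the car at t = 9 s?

-154 m

On each constant-a segment, Δv = aΔt and Δx = v₀Δt + ½aΔt²; chain segment to segment.
0–3 s: v starts 1 m/s; Δx = 1·3 + ½·-2·3² = -6 m; v ends -5 m/s.
3–6 s: v starts -5 m/s; Δx = -5·3 + ½·-8·3² = -51 m; v ends -29 m/s.
6–9 s: v starts -29 m/s; Δx = -29·3 + ½·-2·3² = -96 m; v ends -35 m/s.
x(9) = -1 + Σ Δx = -154 m.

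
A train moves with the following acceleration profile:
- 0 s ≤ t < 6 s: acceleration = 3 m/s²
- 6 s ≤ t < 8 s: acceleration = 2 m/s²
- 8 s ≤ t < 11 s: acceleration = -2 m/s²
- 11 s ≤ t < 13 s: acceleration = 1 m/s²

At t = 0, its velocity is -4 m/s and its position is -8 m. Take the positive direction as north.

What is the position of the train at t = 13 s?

On each constant-a segment, Δv = aΔt and Δx = v₀Δt + ½aΔt²; chain segment to segment.
0–6 s: v starts -4 m/s; Δx = -4·6 + ½·3·6² = 30 m; v ends 14 m/s.
6–8 s: v starts 14 m/s; Δx = 14·2 + ½·2·2² = 32 m; v ends 18 m/s.
8–11 s: v starts 18 m/s; Δx = 18·3 + ½·-2·3² = 45 m; v ends 12 m/s.
11–13 s: v starts 12 m/s; Δx = 12·2 + ½·1·2² = 26 m; v ends 14 m/s.
x(13) = -8 + Σ Δx = 125 m.

125 m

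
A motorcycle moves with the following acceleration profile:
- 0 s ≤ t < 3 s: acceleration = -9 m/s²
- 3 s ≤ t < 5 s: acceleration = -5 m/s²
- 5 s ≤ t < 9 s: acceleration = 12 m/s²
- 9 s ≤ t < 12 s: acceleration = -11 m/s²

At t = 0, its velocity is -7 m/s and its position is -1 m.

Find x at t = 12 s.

-258 m

On each constant-a segment, Δv = aΔt and Δx = v₀Δt + ½aΔt²; chain segment to segment.
0–3 s: v starts -7 m/s; Δx = -7·3 + ½·-9·3² = -61.5 m; v ends -34 m/s.
3–5 s: v starts -34 m/s; Δx = -34·2 + ½·-5·2² = -78 m; v ends -44 m/s.
5–9 s: v starts -44 m/s; Δx = -44·4 + ½·12·4² = -80 m; v ends 4 m/s.
9–12 s: v starts 4 m/s; Δx = 4·3 + ½·-11·3² = -37.5 m; v ends -29 m/s.
x(12) = -1 + Σ Δx = -258 m.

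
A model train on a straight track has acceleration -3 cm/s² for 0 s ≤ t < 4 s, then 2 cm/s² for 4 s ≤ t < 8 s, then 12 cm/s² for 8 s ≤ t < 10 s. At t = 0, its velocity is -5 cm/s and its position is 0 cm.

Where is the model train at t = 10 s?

On each constant-a segment, Δv = aΔt and Δx = v₀Δt + ½aΔt²; chain segment to segment.
0–4 s: v starts -5 cm/s; Δx = -5·4 + ½·-3·4² = -44 cm; v ends -17 cm/s.
4–8 s: v starts -17 cm/s; Δx = -17·4 + ½·2·4² = -52 cm; v ends -9 cm/s.
8–10 s: v starts -9 cm/s; Δx = -9·2 + ½·12·2² = 6 cm; v ends 15 cm/s.
x(10) = 0 + Σ Δx = -90 cm.

-90 cm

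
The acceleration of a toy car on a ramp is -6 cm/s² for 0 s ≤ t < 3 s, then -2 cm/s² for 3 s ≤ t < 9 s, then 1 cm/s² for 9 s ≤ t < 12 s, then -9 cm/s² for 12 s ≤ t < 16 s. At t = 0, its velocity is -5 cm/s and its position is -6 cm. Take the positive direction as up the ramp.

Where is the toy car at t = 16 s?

-522.5 cm

On each constant-a segment, Δv = aΔt and Δx = v₀Δt + ½aΔt²; chain segment to segment.
0–3 s: v starts -5 cm/s; Δx = -5·3 + ½·-6·3² = -42 cm; v ends -23 cm/s.
3–9 s: v starts -23 cm/s; Δx = -23·6 + ½·-2·6² = -174 cm; v ends -35 cm/s.
9–12 s: v starts -35 cm/s; Δx = -35·3 + ½·1·3² = -100.5 cm; v ends -32 cm/s.
12–16 s: v starts -32 cm/s; Δx = -32·4 + ½·-9·4² = -200 cm; v ends -68 cm/s.
x(16) = -6 + Σ Δx = -522.5 cm.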